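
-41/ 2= -20.50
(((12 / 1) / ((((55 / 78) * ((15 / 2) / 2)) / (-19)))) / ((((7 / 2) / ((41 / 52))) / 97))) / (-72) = 151126 / 5775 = 26.17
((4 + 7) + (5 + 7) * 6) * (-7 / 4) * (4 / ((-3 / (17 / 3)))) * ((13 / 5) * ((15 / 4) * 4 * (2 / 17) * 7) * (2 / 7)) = 30212 / 3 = 10070.67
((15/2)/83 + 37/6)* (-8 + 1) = -10906/249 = -43.80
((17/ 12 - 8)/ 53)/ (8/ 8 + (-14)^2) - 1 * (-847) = 106122245/ 125292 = 847.00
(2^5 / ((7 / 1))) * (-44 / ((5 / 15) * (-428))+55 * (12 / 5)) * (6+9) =6795360 / 749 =9072.58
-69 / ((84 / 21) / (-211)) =14559 / 4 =3639.75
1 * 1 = 1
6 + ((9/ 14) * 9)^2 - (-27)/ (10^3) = 39.50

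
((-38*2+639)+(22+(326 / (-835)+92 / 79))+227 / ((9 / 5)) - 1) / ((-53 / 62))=-26166598358 / 31465305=-831.60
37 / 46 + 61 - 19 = 1969 / 46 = 42.80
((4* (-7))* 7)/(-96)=49/24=2.04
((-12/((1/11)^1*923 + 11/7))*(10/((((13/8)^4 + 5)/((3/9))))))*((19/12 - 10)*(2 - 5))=-159272960/161393931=-0.99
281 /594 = 0.47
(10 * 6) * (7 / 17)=420 / 17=24.71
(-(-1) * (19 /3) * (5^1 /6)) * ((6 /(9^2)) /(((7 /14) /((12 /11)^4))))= 1.11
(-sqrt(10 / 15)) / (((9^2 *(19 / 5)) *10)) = -sqrt(6) / 9234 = -0.00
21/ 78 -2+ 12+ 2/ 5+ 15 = 3337/ 130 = 25.67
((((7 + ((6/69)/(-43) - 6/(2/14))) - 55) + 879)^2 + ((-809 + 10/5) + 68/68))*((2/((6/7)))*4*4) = 68108250138320/2934363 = 23210574.20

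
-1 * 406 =-406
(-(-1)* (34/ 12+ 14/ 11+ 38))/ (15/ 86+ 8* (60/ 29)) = 3465413/ 1376595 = 2.52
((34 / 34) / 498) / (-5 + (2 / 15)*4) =-5 / 11122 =-0.00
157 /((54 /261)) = 4553 /6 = 758.83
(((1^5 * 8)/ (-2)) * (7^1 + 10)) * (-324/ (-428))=-5508/ 107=-51.48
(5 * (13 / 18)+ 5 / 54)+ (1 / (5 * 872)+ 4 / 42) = 3130669 / 824040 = 3.80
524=524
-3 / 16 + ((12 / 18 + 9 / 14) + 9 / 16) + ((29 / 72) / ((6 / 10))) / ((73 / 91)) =34787 / 13797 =2.52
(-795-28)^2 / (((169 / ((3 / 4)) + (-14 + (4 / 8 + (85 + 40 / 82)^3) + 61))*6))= 46682192009 / 258466899427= 0.18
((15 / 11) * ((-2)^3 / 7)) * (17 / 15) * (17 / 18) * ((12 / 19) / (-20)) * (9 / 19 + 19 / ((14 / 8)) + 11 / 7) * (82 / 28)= 1232296 / 619115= 1.99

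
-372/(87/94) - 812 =-35204/29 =-1213.93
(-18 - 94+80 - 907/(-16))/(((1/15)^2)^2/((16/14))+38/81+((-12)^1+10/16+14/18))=-19996875/8203736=-2.44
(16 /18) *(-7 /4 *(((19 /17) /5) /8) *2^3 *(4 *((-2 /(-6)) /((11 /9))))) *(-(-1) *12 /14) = -304 /935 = -0.33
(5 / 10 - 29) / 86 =-57 / 172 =-0.33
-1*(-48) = 48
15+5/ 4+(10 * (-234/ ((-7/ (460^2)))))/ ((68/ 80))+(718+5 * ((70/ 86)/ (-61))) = 103901933623069/ 1248548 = 83218213.17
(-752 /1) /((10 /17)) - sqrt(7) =-1281.05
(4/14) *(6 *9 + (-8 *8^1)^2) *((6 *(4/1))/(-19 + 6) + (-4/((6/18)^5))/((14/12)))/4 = -157666800/637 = -247514.60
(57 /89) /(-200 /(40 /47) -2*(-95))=-19 /1335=-0.01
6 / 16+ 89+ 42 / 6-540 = -3549 / 8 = -443.62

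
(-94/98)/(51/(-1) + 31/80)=0.02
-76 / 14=-5.43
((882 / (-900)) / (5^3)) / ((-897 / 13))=49 / 431250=0.00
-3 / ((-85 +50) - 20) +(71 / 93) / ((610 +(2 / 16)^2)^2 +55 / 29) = 12332826323611 / 226093311988335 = 0.05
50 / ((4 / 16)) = 200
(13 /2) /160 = 13 /320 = 0.04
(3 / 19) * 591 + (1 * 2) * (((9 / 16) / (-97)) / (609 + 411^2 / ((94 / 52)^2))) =52986601640319 / 567820323496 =93.32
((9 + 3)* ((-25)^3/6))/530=-3125/53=-58.96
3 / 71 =0.04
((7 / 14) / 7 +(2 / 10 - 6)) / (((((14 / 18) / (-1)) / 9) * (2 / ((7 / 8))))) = 32481 / 1120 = 29.00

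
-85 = -85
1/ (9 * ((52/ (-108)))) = -3/ 13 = -0.23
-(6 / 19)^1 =-6 / 19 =-0.32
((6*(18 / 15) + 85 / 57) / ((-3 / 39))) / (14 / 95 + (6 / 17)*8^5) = -547417 / 56033994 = -0.01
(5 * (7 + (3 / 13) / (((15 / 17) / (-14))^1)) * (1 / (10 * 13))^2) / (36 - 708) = -31 / 21091200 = -0.00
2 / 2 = 1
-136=-136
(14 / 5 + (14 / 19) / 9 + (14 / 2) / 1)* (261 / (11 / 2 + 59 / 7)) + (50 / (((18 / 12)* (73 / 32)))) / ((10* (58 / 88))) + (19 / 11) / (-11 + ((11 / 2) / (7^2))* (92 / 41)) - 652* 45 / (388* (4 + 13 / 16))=27815730584141519 / 162177242502275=171.51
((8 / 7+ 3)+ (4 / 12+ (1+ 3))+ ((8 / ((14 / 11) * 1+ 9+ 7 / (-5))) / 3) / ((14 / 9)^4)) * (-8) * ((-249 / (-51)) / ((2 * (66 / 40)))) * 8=-199032535880 / 246493863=-807.45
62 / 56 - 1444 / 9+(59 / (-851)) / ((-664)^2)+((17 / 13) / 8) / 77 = -76940665416613 / 482885612352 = -159.34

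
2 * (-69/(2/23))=-1587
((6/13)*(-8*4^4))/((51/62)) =-253952/221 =-1149.10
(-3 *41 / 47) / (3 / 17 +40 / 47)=-2.55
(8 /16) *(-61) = -61 /2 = -30.50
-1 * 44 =-44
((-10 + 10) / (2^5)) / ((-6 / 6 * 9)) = 0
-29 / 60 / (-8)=29 / 480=0.06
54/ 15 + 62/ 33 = 904/ 165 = 5.48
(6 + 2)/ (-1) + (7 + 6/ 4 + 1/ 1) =3/ 2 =1.50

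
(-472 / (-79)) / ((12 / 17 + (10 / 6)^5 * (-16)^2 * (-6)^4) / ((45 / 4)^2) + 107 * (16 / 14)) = 42652575 / 241538623391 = 0.00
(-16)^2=256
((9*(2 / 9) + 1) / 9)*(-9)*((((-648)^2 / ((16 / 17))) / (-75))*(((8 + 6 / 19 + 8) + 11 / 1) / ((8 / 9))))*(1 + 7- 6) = 520989327 / 475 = 1096819.64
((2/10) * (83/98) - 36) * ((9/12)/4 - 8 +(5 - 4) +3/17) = 6338077/26656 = 237.77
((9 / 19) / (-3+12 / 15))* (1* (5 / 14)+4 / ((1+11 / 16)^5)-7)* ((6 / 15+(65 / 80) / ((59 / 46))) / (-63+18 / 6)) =-69144462749 / 2935833139008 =-0.02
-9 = -9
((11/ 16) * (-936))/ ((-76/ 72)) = 11583/ 19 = 609.63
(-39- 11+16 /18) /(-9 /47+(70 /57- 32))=394706 /248853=1.59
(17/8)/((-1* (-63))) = 17/504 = 0.03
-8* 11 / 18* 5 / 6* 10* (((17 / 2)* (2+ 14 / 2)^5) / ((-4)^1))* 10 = 51121125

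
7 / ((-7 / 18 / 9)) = -162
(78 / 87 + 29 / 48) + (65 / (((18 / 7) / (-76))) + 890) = -4299653 / 4176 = -1029.61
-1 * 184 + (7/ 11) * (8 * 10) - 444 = -6348/ 11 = -577.09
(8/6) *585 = 780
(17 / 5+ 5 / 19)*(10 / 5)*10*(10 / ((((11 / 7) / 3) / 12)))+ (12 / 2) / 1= 3509094 / 209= 16789.92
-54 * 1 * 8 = -432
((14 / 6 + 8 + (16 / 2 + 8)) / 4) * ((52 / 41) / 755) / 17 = 1027 / 1578705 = 0.00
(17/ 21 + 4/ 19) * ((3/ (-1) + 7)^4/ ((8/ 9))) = 39072/ 133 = 293.77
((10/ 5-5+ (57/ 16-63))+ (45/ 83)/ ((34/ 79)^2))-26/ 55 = -59.98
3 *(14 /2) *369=7749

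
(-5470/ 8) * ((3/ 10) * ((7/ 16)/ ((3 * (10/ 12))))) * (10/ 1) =-11487/ 32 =-358.97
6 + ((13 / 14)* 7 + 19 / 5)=163 / 10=16.30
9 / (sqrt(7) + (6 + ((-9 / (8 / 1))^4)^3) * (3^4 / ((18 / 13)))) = 14363704893859806981390336 / 943881770405878487057492159 - 170005193383307227693056 * sqrt(7) / 6607172392841149409402445113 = 0.02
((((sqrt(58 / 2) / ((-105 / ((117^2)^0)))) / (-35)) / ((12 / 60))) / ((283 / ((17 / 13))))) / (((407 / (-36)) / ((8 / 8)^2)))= -204 * sqrt(29) / 366851485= -0.00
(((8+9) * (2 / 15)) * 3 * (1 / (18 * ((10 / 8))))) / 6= 34 / 675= 0.05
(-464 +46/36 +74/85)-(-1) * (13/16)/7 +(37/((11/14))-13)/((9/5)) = -417326533/942480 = -442.80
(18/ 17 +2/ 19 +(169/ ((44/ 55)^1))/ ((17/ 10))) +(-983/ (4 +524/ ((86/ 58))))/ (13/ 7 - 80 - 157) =60289061561/ 480618832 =125.44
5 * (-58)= -290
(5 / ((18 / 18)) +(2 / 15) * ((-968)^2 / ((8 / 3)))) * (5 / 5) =234281 / 5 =46856.20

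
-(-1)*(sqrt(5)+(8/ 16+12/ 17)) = 41/ 34+sqrt(5) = 3.44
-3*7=-21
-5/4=-1.25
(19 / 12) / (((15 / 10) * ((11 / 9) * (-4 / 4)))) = -19 / 22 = -0.86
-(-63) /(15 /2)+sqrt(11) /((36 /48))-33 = -123 /5+4 * sqrt(11) /3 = -20.18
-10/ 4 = -5/ 2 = -2.50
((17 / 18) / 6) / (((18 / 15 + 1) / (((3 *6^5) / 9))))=2040 / 11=185.45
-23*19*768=-335616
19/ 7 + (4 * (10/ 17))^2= 16691/ 2023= 8.25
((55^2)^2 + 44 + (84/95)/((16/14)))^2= 3022824738783344049/36100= 83734757307017.84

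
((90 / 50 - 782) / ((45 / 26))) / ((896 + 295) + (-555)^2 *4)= -101426 / 277490475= -0.00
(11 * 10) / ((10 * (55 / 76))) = 15.20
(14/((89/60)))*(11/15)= 616/89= 6.92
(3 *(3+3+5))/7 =33/7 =4.71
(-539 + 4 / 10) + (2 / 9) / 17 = -412019 / 765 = -538.59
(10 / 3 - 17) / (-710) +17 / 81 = 13177 / 57510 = 0.23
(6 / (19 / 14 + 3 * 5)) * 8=672 / 229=2.93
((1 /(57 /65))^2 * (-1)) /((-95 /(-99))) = -9295 /6859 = -1.36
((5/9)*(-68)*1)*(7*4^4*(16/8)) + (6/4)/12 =-9748471/72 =-135395.43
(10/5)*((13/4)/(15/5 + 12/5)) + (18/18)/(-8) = 233/216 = 1.08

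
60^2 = 3600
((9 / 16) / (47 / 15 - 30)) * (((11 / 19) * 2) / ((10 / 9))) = -2673 / 122512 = -0.02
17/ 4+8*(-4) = -111/ 4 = -27.75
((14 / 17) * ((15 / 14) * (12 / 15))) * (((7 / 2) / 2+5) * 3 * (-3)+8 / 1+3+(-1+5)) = -32.29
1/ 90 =0.01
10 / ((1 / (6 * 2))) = 120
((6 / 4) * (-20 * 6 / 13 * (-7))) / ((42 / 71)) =2130 / 13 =163.85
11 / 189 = 0.06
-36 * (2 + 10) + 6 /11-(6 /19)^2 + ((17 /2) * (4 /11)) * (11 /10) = -8501003 /19855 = -428.15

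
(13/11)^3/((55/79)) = 173563/73205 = 2.37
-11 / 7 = -1.57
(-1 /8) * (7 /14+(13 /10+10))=-59 /40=-1.48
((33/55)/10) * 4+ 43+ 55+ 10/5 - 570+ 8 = -11544/25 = -461.76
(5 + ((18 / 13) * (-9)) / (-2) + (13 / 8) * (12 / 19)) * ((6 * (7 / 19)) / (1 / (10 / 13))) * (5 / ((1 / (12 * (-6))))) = -457758000 / 61009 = -7503.12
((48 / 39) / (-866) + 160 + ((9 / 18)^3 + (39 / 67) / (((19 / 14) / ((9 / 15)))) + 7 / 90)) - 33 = 127.46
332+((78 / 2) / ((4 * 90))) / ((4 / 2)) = 79693 / 240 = 332.05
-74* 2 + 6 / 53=-7838 / 53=-147.89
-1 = -1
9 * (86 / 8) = 387 / 4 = 96.75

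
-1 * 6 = -6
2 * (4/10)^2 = 0.32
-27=-27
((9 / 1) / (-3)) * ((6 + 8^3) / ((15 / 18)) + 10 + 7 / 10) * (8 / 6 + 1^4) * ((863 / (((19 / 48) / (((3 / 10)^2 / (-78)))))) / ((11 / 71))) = 24408038277 / 339625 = 71867.61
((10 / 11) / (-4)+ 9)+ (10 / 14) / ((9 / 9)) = 1461 / 154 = 9.49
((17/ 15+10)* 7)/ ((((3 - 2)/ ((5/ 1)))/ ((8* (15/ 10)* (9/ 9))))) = 4676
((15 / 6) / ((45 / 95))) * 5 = 475 / 18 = 26.39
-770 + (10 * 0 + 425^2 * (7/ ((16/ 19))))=24010805/ 16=1500675.31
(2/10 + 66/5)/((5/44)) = 2948/25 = 117.92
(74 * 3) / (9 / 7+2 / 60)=46620 / 277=168.30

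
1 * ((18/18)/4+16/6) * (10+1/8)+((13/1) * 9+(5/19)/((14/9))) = 624357/4256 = 146.70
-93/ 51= -31/ 17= -1.82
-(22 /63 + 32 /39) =-958 /819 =-1.17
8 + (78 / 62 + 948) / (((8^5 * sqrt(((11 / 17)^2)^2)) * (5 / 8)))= 623068243 / 76820480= 8.11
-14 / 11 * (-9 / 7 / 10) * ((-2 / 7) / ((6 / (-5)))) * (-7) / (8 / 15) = -0.51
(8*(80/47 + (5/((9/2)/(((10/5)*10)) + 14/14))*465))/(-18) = -17499680/20727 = -844.29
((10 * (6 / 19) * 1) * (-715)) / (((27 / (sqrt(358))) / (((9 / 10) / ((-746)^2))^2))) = -1287 * sqrt(358) / 5884491106864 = -0.00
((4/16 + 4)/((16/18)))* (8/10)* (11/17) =99/40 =2.48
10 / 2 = 5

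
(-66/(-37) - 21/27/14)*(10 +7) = 19567/666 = 29.38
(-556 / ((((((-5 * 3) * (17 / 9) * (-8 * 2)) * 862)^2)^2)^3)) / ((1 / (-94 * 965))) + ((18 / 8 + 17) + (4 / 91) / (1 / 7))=42830688983554623245903994779902577632048885015932679006401339911007268977 / 2189966398372507776585061679995018718649500512122418198950707200000000000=19.56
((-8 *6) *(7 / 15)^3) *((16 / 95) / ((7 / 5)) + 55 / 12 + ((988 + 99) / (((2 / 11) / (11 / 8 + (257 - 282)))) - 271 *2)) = 44350851923 / 64125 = 691631.22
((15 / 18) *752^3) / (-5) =-212629504 / 3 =-70876501.33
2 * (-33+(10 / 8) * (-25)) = -128.50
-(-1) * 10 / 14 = 5 / 7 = 0.71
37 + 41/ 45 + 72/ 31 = 56126/ 1395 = 40.23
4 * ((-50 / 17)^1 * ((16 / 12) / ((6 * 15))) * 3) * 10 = -800 / 153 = -5.23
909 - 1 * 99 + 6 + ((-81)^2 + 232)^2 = 46145665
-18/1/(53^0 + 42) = -18/43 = -0.42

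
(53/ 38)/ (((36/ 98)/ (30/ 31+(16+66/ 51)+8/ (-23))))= 140975548/ 2072691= 68.02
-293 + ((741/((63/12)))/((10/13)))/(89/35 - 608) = -6215385/21191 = -293.30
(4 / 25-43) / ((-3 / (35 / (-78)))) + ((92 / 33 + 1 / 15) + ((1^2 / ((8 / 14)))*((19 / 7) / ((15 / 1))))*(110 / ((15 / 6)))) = 44531 / 4290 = 10.38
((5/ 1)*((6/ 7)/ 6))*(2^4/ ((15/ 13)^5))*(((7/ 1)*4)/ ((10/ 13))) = 154457888/ 759375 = 203.40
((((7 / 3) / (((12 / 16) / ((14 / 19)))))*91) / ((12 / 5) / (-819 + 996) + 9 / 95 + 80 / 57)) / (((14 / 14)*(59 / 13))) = 2318680 / 76263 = 30.40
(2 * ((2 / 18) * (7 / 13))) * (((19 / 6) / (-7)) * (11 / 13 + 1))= -152 / 1521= -0.10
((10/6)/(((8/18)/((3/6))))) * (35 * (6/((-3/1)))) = -525/4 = -131.25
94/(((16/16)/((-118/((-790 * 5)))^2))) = 327214/3900625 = 0.08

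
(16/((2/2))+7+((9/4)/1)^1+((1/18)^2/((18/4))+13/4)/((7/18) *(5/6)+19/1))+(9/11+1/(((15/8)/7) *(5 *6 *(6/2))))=1628805659/61983900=26.28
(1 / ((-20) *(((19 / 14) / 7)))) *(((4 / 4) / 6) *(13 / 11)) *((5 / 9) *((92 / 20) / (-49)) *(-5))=-299 / 22572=-0.01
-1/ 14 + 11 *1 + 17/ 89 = 13855/ 1246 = 11.12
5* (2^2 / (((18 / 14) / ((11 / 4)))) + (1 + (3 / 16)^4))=28184125 / 589824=47.78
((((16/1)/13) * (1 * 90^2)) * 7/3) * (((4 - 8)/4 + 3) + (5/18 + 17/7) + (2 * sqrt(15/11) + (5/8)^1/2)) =604800 * sqrt(165)/143 + 1517700/13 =171073.40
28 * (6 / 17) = 168 / 17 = 9.88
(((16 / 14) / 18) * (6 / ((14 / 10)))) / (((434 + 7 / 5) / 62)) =12400 / 320019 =0.04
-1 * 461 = -461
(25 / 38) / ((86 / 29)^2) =21025 / 281048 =0.07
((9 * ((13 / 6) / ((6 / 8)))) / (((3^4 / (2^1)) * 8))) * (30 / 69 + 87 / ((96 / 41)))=359671 / 119232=3.02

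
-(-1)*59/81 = 0.73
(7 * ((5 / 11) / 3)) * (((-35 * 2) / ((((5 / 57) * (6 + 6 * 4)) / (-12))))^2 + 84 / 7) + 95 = 5949429 / 55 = 108171.44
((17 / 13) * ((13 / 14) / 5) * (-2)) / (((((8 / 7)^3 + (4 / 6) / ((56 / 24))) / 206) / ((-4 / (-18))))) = -171598 / 13725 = -12.50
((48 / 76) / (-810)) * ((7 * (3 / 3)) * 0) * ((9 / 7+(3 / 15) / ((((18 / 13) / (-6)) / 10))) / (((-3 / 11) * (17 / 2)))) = 0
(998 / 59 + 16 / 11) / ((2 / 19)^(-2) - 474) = -47688 / 996215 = -0.05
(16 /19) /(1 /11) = 176 /19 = 9.26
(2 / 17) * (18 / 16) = 9 / 68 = 0.13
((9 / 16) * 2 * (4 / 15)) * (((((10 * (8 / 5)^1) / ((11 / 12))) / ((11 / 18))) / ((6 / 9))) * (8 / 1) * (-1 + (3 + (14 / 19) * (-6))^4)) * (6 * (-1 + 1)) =0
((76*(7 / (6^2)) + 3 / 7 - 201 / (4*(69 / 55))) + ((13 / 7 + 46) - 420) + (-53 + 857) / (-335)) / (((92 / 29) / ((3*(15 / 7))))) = -335656063 / 414736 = -809.32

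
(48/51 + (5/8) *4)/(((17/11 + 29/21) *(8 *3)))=693/14144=0.05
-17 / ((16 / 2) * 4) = -0.53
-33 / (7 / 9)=-297 / 7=-42.43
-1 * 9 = -9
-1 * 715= -715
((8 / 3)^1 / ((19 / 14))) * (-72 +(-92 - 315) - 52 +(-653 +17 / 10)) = -2323.12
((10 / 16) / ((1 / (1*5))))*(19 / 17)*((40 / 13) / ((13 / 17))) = 2375 / 169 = 14.05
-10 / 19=-0.53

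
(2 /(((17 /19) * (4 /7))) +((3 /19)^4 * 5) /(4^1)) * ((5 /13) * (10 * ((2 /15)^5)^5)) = 581704179777536 /290902963287113736426830291748046875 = 0.00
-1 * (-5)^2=-25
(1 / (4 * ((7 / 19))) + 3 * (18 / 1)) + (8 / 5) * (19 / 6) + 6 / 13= 328729 / 5460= 60.21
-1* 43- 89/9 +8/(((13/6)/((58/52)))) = -74180/1521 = -48.77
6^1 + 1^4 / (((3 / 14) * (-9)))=148 / 27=5.48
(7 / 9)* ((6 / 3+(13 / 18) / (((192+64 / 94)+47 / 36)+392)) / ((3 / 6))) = 9259600 / 2974467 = 3.11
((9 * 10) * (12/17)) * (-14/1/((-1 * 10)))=1512/17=88.94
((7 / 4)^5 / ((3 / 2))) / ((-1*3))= -16807 / 4608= -3.65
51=51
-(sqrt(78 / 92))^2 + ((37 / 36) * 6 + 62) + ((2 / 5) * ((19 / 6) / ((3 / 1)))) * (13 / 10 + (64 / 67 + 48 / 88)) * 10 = 60370592 / 762795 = 79.14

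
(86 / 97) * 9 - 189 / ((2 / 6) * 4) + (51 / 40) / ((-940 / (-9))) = -133.76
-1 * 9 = -9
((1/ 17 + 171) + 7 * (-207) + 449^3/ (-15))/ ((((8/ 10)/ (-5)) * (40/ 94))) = 18084969119/ 204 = 88651809.41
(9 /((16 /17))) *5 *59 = 45135 /16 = 2820.94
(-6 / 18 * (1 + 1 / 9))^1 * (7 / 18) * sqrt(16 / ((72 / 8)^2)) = -140 / 2187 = -0.06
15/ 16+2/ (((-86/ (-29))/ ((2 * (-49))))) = -44827/ 688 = -65.16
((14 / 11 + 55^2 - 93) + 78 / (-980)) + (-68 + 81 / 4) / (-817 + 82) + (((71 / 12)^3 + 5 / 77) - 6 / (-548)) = 2003623517881 / 638003520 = 3140.46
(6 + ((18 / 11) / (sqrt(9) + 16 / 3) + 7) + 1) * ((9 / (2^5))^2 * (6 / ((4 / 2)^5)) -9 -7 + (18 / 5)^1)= -61890173 / 352000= -175.82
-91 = -91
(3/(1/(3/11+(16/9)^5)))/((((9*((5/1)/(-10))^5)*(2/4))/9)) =-749534912/216513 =-3461.85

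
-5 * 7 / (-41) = 35 / 41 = 0.85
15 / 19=0.79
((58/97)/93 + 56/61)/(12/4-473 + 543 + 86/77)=39170978/3140453667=0.01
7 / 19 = 0.37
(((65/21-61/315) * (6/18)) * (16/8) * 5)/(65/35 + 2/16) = 4.88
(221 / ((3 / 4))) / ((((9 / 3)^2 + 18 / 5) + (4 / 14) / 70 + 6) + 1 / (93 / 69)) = 6713980 / 440799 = 15.23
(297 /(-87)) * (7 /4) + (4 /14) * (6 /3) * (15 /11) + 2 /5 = -214141 /44660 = -4.79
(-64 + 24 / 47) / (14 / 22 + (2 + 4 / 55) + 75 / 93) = -18.06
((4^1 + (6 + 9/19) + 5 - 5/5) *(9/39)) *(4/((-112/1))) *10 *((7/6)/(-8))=1375/7904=0.17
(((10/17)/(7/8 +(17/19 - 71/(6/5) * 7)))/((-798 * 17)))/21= 40/7989055599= 0.00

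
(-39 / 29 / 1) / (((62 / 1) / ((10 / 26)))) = -15 / 1798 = -0.01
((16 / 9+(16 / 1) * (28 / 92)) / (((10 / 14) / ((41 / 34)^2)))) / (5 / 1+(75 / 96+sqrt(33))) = 4792652032 / 25903359 -4144996352 * sqrt(33) / 129516795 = 1.17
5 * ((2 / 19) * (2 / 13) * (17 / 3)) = 0.46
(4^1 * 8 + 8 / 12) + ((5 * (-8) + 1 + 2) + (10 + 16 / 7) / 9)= -187 / 63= -2.97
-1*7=-7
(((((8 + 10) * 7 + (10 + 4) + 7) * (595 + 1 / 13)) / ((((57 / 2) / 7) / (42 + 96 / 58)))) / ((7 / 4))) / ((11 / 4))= 15356640768 / 78793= 194898.54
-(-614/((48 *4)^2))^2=-94249/339738624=-0.00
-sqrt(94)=-9.70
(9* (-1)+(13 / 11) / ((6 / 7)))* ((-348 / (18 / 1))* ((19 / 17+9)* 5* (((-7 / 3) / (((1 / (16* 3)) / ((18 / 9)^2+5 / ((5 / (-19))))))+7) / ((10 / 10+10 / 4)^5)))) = 96745651840 / 4040883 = 23941.71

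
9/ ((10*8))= 9/ 80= 0.11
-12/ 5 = -2.40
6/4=3/2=1.50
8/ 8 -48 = -47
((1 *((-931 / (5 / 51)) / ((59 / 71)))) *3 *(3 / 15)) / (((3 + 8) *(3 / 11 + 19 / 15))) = -30340359 / 74930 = -404.92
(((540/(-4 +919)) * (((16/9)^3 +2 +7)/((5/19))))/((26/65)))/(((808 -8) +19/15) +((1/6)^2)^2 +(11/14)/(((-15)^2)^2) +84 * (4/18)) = 28347620000/283590614243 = 0.10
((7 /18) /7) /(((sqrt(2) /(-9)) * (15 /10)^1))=-sqrt(2) /6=-0.24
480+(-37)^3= -50173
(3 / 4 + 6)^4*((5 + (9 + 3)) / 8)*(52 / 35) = 117448461 / 17920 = 6554.04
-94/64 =-47/32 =-1.47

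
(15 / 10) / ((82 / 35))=0.64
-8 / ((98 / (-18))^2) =-648 / 2401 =-0.27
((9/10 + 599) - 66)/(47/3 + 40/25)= 16017/518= 30.92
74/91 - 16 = -1382/91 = -15.19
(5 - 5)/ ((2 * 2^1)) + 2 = 2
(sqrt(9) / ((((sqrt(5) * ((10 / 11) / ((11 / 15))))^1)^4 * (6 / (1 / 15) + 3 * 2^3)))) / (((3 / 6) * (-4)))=-214358881 / 961875000000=-0.00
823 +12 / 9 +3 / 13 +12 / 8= 64433 / 78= 826.06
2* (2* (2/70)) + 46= 46.11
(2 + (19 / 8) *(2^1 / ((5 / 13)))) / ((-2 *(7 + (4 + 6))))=-287 / 680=-0.42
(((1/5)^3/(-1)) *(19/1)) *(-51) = 969/125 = 7.75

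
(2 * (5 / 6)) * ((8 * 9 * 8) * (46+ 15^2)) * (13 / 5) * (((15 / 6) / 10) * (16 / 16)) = 169104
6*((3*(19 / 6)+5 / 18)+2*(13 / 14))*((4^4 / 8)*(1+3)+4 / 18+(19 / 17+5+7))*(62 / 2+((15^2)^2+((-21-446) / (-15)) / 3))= 14456143574150 / 28917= 499918510.71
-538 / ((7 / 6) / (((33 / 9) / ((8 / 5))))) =-14795 / 14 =-1056.79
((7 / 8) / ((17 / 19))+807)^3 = 1326829862729125 / 2515456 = 527470908.94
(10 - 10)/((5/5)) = 0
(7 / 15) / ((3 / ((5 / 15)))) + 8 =1087 / 135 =8.05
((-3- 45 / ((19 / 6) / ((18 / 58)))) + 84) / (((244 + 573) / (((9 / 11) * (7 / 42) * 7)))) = 886221 / 9903674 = 0.09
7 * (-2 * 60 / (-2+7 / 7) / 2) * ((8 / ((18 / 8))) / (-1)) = -4480 / 3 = -1493.33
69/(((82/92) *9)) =1058/123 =8.60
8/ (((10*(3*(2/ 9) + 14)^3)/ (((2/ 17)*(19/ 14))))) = 513/ 12671120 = 0.00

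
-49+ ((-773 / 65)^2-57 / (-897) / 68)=92.43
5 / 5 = 1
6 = 6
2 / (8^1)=1 / 4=0.25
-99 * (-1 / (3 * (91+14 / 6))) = 99 / 280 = 0.35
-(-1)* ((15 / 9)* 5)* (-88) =-2200 / 3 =-733.33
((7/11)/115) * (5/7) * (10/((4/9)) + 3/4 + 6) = 117/1012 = 0.12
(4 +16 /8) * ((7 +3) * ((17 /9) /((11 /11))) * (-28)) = -9520 /3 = -3173.33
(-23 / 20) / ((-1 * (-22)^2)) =23 / 9680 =0.00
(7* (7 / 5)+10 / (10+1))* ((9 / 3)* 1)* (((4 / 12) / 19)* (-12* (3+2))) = -372 / 11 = -33.82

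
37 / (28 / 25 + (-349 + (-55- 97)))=-925 / 12497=-0.07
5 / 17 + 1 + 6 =124 / 17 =7.29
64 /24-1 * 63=-181 /3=-60.33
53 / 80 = 0.66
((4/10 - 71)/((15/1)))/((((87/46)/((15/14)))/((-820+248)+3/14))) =12998519/8526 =1524.57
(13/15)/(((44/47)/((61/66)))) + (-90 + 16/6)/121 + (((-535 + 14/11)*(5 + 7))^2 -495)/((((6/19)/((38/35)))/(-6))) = -258018654436639/304920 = -846184751.53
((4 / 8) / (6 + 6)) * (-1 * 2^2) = -1 / 6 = -0.17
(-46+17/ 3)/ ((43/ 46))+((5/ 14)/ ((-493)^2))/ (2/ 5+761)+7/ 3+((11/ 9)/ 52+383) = 342.21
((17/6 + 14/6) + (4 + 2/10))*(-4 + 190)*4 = 34844/5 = 6968.80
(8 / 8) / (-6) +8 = 47 / 6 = 7.83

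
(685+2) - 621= 66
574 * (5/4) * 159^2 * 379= 13749451065/2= 6874725532.50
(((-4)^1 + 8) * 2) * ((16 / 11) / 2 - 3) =-200 / 11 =-18.18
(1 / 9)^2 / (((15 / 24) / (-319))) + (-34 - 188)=-92462 / 405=-228.30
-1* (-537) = 537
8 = 8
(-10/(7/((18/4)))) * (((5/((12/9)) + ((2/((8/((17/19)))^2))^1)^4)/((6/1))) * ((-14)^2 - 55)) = -566.52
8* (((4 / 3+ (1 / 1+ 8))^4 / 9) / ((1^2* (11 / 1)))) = 921.33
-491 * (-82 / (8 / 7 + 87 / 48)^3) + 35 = 57834475321 / 36264691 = 1594.79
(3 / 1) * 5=15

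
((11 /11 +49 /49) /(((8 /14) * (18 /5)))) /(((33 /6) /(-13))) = -455 /198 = -2.30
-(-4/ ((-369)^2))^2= -16/ 18539817921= -0.00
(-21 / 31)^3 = -9261 / 29791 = -0.31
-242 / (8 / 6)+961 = 1559 / 2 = 779.50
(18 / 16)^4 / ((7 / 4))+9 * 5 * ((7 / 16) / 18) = 14401 / 7168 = 2.01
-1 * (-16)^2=-256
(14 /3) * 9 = 42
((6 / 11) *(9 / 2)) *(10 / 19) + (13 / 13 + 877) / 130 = 109301 / 13585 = 8.05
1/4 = 0.25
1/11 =0.09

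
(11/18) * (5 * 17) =935/18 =51.94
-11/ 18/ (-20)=11/ 360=0.03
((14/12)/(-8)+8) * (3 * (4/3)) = 377/12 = 31.42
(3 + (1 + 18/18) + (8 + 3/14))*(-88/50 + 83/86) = -63233/6020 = -10.50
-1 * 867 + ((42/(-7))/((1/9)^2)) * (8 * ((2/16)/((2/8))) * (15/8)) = -4512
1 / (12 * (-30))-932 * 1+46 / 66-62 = -3933491 / 3960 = -993.31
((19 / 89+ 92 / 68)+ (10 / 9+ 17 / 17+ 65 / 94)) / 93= 5592343 / 119039814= 0.05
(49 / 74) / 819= 7 / 8658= 0.00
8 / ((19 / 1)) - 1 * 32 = -600 / 19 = -31.58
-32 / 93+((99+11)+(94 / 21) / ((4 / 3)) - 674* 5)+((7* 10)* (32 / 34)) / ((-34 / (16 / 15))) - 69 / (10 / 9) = -1041397604 / 313565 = -3321.15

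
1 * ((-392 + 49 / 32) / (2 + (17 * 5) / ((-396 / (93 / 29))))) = -11957715 / 40168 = -297.69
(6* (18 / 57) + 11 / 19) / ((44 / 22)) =47 / 38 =1.24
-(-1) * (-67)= -67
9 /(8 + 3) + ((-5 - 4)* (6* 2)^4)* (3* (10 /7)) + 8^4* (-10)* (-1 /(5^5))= -38490529841 /48125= -799803.22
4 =4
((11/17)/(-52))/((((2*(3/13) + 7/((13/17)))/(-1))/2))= 11/4250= 0.00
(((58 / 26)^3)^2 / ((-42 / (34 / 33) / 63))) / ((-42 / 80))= 404479858280 / 1114992879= 362.76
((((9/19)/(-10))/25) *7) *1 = -63/4750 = -0.01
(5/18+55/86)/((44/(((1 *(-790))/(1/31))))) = -4346975/8514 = -510.57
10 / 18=5 / 9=0.56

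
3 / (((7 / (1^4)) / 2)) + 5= 41 / 7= 5.86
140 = 140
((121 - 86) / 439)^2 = 1225 / 192721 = 0.01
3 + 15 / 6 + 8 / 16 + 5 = 11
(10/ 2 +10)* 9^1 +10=145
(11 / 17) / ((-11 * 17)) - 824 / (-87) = 238049 / 25143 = 9.47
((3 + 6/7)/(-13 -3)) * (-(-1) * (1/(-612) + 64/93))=-39075/236096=-0.17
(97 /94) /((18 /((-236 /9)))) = -5723 /3807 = -1.50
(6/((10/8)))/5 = 24/25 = 0.96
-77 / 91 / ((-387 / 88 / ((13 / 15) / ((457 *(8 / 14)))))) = 1694 / 2652885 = 0.00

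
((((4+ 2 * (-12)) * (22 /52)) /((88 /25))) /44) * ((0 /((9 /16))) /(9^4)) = 0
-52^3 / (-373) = 140608 / 373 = 376.97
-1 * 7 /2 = -7 /2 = -3.50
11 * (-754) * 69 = -572286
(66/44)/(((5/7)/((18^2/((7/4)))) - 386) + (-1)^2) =-1944/498955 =-0.00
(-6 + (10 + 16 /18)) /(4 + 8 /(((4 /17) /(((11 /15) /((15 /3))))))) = 550 /1011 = 0.54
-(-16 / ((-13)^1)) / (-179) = 16 / 2327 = 0.01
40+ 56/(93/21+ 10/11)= 20752/411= 50.49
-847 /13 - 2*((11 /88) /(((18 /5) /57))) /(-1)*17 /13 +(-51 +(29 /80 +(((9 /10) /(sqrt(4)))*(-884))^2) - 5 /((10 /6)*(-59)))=158134.28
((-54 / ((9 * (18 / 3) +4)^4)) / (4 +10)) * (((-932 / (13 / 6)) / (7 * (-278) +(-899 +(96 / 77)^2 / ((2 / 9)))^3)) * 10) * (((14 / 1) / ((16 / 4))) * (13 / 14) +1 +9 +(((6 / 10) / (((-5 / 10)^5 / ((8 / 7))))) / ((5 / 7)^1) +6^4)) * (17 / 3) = -407123189782109088057 / 27202766985271769154484606580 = -0.00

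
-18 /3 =-6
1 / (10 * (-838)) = -1 / 8380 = -0.00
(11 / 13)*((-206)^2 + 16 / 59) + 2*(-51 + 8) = 27475178 / 767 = 35821.61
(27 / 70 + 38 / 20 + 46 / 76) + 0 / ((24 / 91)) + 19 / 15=16589 / 3990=4.16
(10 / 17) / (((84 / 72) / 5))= 300 / 119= 2.52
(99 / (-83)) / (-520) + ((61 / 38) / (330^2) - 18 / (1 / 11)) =-110510377067 / 558139725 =-198.00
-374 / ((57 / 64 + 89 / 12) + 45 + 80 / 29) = -2082432 / 312175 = -6.67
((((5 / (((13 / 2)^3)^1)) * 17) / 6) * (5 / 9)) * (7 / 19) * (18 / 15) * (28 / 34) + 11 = 4136477 / 375687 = 11.01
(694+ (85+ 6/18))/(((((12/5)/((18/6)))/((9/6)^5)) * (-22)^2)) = 473445/30976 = 15.28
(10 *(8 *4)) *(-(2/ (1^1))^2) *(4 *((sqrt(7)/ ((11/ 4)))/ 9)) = -20480 *sqrt(7)/ 99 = -547.32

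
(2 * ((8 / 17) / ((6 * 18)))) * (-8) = -32 / 459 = -0.07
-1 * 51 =-51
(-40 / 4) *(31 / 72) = -155 / 36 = -4.31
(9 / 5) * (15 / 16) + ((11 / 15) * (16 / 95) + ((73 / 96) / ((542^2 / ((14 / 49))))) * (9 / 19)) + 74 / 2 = 1819643854493 / 46884734400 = 38.81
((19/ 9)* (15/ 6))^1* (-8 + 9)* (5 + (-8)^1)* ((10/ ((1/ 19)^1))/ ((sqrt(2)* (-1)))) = 9025* sqrt(2)/ 6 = 2127.21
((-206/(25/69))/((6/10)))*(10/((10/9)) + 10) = -90022/5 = -18004.40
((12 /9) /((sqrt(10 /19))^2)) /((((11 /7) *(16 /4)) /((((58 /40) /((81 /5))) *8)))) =3857 /13365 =0.29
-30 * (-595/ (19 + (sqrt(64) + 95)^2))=8925/ 5314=1.68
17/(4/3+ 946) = 51/2842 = 0.02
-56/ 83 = -0.67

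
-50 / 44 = -25 / 22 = -1.14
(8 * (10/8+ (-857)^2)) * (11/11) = 5875602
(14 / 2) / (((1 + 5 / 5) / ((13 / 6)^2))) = 1183 / 72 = 16.43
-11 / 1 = -11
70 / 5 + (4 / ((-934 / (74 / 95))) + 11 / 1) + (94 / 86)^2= 2148500758 / 82030885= 26.19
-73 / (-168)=73 / 168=0.43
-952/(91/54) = -7344/13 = -564.92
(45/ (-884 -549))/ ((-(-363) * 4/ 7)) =-105/ 693572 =-0.00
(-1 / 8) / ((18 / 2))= -1 / 72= -0.01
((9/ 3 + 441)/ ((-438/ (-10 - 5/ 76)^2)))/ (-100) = 1.03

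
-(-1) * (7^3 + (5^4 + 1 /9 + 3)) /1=8740 /9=971.11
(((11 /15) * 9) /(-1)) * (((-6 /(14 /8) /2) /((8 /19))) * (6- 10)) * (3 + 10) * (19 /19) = -48906 /35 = -1397.31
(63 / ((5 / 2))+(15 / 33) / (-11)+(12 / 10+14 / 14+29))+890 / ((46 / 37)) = 10745556 / 13915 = 772.23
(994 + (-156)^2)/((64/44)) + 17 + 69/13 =1813415/104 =17436.68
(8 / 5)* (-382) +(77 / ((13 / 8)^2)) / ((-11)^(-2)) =2464976 / 845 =2917.13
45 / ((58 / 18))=13.97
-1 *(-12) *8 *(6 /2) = 288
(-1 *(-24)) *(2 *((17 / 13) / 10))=408 / 65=6.28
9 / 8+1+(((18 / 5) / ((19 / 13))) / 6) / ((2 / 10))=635 / 152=4.18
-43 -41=-84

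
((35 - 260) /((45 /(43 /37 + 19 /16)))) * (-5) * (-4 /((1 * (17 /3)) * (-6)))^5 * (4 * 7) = 1947400 /52534709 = 0.04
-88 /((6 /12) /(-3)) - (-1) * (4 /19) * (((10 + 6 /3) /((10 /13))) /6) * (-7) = 49796 /95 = 524.17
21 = 21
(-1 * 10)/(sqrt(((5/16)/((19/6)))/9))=-95.50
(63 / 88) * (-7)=-441 / 88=-5.01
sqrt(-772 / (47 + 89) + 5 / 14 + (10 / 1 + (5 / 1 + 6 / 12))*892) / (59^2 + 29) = 23*sqrt(369971) / 417690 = 0.03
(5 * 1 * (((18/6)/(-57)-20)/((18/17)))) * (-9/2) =426.12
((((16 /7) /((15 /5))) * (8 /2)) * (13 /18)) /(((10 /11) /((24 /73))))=18304 /22995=0.80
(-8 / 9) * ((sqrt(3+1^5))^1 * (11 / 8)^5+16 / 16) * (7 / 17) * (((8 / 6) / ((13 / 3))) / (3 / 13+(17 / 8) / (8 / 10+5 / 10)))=-138005 / 211072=-0.65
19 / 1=19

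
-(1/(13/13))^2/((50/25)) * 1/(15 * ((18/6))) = -0.01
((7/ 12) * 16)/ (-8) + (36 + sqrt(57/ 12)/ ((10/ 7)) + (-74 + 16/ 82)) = -9587/ 246 + 7 * sqrt(19)/ 20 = -37.45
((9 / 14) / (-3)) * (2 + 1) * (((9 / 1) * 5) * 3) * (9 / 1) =-10935 / 14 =-781.07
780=780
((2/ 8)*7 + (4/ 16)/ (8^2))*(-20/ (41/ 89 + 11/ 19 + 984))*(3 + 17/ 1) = -18981475/ 26651232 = -0.71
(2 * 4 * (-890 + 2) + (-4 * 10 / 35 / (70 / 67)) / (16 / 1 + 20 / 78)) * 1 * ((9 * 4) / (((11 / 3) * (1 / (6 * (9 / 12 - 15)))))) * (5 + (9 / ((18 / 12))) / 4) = 38763020.25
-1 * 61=-61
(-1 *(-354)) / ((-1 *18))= -59 / 3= -19.67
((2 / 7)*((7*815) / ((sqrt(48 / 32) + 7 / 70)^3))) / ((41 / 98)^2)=-172199720000 / 135625909 + 11975707800000*sqrt(6) / 5560662269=4005.67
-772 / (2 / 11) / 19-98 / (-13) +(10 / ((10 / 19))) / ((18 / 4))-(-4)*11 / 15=-2320586 / 11115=-208.78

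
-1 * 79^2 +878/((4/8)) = -4485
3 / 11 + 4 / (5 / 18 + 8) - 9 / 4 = -9795 / 6556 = -1.49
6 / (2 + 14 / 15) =45 / 22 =2.05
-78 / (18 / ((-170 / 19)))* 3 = 2210 / 19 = 116.32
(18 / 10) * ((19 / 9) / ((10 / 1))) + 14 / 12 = 1.55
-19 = -19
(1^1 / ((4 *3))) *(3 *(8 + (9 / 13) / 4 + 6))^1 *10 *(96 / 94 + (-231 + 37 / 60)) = -476692337 / 58656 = -8126.92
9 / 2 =4.50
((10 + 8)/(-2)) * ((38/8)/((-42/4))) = 57/14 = 4.07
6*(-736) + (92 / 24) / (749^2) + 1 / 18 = -22296143209 / 5049009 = -4415.94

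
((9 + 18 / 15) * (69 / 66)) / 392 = 1173 / 43120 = 0.03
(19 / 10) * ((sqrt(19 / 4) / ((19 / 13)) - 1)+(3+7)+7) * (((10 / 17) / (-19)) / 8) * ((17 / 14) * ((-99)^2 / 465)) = -3267 / 1085 - 42471 * sqrt(19) / 659680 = -3.29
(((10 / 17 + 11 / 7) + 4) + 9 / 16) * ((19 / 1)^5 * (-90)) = -1426121599545 / 952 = -1498026890.28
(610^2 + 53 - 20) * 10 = 3721330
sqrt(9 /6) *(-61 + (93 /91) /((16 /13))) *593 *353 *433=-610819300723 *sqrt(6) /224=-6679444695.60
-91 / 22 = -4.14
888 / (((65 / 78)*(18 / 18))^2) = 31968 / 25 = 1278.72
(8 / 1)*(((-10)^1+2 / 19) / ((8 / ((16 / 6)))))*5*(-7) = 52640 / 57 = 923.51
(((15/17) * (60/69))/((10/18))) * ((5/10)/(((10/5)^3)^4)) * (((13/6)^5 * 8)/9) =1856465/259448832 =0.01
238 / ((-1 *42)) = -17 / 3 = -5.67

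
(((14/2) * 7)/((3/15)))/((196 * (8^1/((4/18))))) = 5/144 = 0.03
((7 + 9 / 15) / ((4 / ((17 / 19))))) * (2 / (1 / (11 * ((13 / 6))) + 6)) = 2431 / 4320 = 0.56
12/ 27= 4/ 9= 0.44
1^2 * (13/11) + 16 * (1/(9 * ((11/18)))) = 45/11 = 4.09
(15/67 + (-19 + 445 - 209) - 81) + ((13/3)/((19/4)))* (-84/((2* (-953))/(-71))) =161799493/1213169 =133.37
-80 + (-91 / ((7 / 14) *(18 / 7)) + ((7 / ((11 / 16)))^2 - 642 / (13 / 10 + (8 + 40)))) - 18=-41946559 / 536877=-78.13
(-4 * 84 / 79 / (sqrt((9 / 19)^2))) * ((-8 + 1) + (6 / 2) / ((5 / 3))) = 55328 / 1185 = 46.69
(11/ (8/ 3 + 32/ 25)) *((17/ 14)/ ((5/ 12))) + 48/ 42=9599/ 1036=9.27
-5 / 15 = -1 / 3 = -0.33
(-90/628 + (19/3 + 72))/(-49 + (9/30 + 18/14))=-2577925/1563249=-1.65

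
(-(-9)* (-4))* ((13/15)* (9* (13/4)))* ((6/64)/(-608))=0.14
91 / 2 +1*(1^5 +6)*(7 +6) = 136.50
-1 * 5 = -5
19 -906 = -887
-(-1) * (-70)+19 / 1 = -51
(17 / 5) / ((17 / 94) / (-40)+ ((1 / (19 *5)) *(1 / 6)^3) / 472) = -1547733312 / 2058109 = -752.02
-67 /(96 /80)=-335 /6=-55.83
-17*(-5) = 85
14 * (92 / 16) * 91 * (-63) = -923013 / 2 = -461506.50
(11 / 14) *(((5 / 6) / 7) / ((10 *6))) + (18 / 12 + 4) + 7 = 12.50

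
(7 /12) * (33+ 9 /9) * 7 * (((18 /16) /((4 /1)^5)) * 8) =2499 /2048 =1.22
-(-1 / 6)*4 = 2 / 3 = 0.67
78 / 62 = 39 / 31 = 1.26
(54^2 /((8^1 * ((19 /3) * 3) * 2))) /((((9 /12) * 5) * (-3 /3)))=-243 /95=-2.56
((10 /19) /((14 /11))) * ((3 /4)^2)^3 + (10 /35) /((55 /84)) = 15279657 /29962240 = 0.51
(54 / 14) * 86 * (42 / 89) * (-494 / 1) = -6882408 / 89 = -77330.43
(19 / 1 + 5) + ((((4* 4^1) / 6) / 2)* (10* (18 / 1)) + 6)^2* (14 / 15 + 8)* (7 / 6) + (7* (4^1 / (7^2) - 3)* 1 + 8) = 22075297 / 35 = 630722.77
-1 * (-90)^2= -8100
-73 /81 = -0.90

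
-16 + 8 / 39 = -616 / 39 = -15.79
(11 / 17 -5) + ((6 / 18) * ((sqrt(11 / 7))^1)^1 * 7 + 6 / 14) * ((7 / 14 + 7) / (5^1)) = 0.68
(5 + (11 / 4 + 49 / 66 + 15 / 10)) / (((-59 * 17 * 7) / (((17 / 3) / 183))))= -1319 / 29929284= -0.00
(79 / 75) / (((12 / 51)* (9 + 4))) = 1343 / 3900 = 0.34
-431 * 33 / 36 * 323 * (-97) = 148540271 / 12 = 12378355.92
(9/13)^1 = 9/13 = 0.69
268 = 268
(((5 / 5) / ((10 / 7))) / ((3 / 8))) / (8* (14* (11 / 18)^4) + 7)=4374 / 53005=0.08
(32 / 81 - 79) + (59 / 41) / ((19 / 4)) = -4940777 / 63099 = -78.30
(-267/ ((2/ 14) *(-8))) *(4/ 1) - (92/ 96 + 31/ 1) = 21661/ 24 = 902.54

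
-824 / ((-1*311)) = 824 / 311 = 2.65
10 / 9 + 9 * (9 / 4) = 769 / 36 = 21.36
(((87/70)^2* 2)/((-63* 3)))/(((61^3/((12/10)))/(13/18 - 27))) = 397793/175172586750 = 0.00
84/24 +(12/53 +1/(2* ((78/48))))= 5559/1378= 4.03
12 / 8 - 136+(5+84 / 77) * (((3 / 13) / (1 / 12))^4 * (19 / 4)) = 984563585 / 628342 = 1566.92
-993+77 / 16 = -15811 / 16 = -988.19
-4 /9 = -0.44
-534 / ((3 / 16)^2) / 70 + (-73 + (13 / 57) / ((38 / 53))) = -289.67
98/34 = 49/17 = 2.88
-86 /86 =-1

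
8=8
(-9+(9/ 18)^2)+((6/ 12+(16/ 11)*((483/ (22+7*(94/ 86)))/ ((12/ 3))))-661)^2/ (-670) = -37970476330931/ 58573075000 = -648.26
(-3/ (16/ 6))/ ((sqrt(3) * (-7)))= 3 * sqrt(3)/ 56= 0.09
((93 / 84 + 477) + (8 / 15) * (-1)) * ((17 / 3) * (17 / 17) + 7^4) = 72409741 / 63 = 1149360.97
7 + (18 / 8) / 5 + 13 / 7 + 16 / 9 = 13967 / 1260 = 11.08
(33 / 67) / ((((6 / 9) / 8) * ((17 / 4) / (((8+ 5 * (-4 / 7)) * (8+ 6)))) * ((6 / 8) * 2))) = 76032 / 1139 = 66.75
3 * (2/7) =0.86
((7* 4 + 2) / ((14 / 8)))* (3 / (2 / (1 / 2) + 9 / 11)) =3960 / 371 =10.67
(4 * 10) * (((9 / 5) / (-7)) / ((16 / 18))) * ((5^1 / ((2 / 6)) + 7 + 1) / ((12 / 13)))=-8073 / 28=-288.32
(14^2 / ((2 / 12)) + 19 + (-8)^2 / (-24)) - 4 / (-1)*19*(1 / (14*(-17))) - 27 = 415910 / 357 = 1165.01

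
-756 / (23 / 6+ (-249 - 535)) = 4536 / 4681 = 0.97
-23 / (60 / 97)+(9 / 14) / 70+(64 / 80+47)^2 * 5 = 8369464 / 735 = 11387.03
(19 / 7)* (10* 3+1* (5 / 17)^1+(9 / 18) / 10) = 82.36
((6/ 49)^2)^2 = 1296/ 5764801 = 0.00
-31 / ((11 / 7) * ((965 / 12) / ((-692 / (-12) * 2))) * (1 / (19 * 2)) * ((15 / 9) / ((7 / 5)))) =-239661744 / 265375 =-903.11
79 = 79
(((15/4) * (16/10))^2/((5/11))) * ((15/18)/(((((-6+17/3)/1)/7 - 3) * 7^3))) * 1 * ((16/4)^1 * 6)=-297/196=-1.52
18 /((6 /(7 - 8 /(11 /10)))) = -9 /11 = -0.82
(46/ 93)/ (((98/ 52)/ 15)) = 5980/ 1519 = 3.94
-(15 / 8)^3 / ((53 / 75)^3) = -1423828125 / 76225024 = -18.68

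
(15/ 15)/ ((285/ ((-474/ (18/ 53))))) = -4187/ 855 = -4.90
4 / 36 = 1 / 9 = 0.11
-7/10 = -0.70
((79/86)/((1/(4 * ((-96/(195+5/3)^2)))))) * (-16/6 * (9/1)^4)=159.56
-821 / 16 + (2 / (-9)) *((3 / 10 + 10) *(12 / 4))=-13963 / 240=-58.18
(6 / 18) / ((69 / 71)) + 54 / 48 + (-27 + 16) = -15785 / 1656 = -9.53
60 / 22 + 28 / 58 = 1024 / 319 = 3.21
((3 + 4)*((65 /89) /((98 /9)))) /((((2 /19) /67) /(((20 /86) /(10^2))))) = 148941 /214312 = 0.69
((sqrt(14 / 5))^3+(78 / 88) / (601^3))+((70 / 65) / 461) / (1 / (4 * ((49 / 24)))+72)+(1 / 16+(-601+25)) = -233019487905335368111 / 404591645815355856+14 * sqrt(70) / 25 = -571.25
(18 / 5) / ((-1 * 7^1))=-18 / 35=-0.51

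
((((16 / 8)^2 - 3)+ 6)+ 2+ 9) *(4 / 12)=6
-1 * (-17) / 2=17 / 2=8.50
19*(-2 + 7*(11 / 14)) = 133 / 2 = 66.50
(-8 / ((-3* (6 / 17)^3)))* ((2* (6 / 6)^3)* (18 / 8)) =4913 / 18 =272.94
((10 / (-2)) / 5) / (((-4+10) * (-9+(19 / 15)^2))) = 75 / 3328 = 0.02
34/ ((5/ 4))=136/ 5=27.20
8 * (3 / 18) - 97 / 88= 61 / 264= 0.23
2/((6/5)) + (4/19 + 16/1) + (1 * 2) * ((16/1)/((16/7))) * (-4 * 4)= -11749/57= -206.12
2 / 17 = 0.12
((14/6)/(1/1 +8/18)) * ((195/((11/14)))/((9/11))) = 490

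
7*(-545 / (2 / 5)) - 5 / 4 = -38155 / 4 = -9538.75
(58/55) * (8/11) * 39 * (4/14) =36192/4235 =8.55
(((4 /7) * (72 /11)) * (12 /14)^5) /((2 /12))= 10.38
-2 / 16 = -1 / 8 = -0.12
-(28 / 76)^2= -49 / 361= -0.14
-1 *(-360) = 360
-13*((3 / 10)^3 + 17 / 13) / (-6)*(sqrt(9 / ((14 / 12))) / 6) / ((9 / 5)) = 17351*sqrt(42) / 151200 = 0.74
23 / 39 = 0.59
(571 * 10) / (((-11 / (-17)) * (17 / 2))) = 11420 / 11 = 1038.18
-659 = -659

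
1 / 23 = 0.04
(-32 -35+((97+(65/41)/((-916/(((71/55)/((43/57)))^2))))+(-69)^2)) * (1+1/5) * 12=3623012502744654/52514789525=68990.33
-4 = -4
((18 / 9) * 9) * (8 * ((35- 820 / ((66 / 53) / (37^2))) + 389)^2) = 14146131760750144 / 121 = 116910179840910.28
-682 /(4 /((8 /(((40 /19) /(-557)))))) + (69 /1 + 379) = 3613283 /10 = 361328.30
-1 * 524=-524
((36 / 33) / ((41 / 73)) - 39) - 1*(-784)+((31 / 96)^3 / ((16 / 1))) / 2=9537354269533 / 12768509952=746.94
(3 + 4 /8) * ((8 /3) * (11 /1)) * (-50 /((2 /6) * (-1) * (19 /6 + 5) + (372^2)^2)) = -92400 /344702366159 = -0.00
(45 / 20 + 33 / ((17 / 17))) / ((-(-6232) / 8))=141 / 3116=0.05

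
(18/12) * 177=531/2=265.50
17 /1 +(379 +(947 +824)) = 2167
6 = 6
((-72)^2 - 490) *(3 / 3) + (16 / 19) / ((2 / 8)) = 89250 / 19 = 4697.37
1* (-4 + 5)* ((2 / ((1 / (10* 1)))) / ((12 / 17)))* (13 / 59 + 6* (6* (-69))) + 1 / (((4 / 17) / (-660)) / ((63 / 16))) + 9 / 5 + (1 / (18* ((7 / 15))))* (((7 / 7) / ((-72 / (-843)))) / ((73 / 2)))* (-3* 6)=-589116273757 / 7235760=-81417.33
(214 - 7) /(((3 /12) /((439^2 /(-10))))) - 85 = -79786919 /5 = -15957383.80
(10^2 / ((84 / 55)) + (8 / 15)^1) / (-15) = -6931 / 1575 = -4.40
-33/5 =-6.60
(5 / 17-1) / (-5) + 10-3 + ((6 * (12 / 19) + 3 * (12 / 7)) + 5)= 238236 / 11305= 21.07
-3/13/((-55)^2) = -0.00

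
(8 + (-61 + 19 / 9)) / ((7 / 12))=-1832 / 21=-87.24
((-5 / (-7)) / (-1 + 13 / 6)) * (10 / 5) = 60 / 49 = 1.22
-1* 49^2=-2401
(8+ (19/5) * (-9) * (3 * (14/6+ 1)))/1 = -334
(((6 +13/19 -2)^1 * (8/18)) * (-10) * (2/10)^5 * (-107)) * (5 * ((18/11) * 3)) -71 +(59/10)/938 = -2621910121/49010500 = -53.50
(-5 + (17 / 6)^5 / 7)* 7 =1147697 / 7776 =147.59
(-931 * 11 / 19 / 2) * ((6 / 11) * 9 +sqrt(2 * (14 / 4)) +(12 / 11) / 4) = -2793 / 2- 539 * sqrt(7) / 2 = -2109.53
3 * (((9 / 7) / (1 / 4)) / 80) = 27 / 140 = 0.19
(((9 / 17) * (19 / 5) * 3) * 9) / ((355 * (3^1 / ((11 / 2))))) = 16929 / 60350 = 0.28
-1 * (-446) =446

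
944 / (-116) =-236 / 29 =-8.14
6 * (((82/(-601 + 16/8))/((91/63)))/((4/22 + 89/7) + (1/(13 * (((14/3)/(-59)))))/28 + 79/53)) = -1011957408/25540847855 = -0.04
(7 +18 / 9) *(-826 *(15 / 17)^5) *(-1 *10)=56451937500 / 1419857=39758.89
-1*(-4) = 4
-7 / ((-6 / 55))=385 / 6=64.17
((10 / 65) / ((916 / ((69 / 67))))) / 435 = 23 / 57843110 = 0.00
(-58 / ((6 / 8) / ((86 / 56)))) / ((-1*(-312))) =-0.38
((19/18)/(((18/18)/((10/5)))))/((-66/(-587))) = 18.78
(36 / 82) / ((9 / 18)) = 36 / 41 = 0.88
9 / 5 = 1.80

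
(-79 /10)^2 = 6241 /100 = 62.41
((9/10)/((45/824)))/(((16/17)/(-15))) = -5253/20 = -262.65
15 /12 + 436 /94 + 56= 61.89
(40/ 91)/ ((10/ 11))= 44/ 91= 0.48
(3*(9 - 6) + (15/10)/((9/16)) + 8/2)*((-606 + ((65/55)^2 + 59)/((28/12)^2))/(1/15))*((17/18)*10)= -3355040950/2541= -1320362.44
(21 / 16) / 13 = 21 / 208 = 0.10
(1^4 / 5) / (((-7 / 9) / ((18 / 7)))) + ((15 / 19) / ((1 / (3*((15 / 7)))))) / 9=-453 / 4655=-0.10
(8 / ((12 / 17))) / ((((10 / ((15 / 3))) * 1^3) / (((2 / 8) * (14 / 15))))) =119 / 90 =1.32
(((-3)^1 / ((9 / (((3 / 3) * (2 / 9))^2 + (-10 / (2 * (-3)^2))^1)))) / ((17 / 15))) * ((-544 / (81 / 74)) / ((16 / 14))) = -424760 / 6561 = -64.74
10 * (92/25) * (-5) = -184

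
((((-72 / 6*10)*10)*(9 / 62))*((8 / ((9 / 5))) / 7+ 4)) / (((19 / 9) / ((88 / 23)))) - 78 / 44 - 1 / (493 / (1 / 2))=-753398963351 / 514257667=-1465.02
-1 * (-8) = 8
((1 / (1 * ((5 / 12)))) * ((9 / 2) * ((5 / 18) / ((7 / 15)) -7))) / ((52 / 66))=-87.79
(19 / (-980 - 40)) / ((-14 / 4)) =19 / 3570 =0.01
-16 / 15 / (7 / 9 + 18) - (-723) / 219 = 200141 / 61685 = 3.24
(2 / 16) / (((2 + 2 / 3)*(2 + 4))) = 1 / 128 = 0.01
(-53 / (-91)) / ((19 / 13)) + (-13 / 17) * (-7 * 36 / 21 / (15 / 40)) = 56229 / 2261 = 24.87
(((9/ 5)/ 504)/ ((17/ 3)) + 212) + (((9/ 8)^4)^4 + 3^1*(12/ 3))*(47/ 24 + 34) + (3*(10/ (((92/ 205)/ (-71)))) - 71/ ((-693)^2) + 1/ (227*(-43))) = -79780378181843049346560623112217/ 20636560859222839362595061760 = -3865.97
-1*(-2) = 2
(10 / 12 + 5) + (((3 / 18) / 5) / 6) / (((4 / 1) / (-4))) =1049 / 180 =5.83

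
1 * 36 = 36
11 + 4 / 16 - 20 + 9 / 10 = -157 / 20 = -7.85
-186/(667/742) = -138012/667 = -206.91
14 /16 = 7 /8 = 0.88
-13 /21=-0.62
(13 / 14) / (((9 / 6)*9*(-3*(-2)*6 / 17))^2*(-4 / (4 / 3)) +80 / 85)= -3757 / 9916424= -0.00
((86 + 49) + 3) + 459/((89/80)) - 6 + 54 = 53274/89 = 598.58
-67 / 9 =-7.44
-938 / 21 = -134 / 3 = -44.67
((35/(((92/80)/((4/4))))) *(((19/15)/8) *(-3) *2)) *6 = -3990/23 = -173.48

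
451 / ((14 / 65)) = 2093.93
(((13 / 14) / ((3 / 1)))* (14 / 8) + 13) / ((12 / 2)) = 325 / 144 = 2.26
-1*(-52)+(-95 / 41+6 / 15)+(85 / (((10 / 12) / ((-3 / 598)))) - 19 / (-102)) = 311088341 / 6252090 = 49.76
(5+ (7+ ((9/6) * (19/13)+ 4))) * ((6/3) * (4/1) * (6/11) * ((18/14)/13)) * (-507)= -27864/7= -3980.57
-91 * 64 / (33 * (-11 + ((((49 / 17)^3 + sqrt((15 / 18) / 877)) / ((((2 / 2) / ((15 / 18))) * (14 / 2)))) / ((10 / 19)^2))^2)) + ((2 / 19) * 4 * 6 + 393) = 26210931740336569177803477414297600 * sqrt(26310) / 795837856333844286563495600387778413339 + 5952604139293814382597719174364673697663385 / 15120919270343041444706416407367789853441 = 393.67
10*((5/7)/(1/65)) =3250/7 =464.29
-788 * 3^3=-21276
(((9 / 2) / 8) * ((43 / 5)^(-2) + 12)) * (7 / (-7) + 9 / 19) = -999585 / 281048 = -3.56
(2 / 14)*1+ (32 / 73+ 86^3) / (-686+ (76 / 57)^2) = -1462387013 / 1573369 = -929.46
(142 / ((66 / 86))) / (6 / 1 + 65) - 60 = -1894 / 33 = -57.39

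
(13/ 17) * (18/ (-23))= -234/ 391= -0.60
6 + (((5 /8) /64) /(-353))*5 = 1084391 /180736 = 6.00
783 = 783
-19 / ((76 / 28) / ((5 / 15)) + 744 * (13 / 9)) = -399 / 22739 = -0.02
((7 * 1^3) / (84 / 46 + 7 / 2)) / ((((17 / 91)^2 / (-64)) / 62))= -149432.96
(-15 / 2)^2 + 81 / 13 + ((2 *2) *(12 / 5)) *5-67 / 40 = 56579 / 520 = 108.81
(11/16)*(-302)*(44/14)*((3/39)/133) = -18271/48412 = -0.38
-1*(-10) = 10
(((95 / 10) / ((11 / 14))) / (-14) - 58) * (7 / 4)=-9065 / 88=-103.01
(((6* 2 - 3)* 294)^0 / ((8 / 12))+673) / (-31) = -1349 / 62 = -21.76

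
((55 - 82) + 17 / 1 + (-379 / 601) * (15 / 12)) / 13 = -0.83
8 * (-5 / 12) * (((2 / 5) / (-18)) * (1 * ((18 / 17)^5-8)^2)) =179334830453888 / 54431835312123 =3.29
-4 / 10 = -2 / 5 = -0.40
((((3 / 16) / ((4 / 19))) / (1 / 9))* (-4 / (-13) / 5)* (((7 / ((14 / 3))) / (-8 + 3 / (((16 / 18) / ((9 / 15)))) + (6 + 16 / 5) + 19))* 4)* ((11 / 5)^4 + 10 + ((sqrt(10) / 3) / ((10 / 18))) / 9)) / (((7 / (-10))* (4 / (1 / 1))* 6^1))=-824391 / 3111500 - 171* sqrt(10) / 323596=-0.27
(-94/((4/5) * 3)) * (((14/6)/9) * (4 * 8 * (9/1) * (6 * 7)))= -368480/3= -122826.67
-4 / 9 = -0.44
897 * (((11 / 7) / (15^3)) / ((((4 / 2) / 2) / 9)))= 3289 / 875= 3.76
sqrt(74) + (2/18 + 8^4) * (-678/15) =-1666298/9 + sqrt(74) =-185135.62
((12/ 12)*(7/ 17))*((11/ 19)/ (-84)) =-11/ 3876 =-0.00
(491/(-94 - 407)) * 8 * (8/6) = -15712/1503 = -10.45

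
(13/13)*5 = 5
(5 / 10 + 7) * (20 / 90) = 5 / 3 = 1.67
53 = 53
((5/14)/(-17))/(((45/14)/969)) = -19/3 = -6.33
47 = 47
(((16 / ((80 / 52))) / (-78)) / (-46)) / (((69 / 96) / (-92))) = -128 / 345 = -0.37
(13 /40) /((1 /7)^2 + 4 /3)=1911 /7960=0.24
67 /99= 0.68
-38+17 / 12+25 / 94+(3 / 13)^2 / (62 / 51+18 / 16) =-3303782777 / 91026780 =-36.29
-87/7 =-12.43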